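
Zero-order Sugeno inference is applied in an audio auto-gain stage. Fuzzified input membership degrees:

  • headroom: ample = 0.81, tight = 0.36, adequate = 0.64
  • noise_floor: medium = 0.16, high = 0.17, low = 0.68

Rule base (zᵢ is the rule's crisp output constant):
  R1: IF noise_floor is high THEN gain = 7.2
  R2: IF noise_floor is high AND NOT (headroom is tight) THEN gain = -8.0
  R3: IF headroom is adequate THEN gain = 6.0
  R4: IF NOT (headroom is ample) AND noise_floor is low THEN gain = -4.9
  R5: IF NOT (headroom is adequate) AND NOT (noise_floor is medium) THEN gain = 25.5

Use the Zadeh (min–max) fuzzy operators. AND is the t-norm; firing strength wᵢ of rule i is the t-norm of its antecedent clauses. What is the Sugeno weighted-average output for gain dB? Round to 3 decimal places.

7.812

R1 (z=7.2): high=0.17 → w = 0.17
R2 (z=-8.0): high=0.17, ¬tight=1−0.36=0.64; AND[min(a, b)] → w = 0.17
R3 (z=6.0): adequate=0.64 → w = 0.64
R4 (z=-4.9): ¬ample=1−0.81=0.19, low=0.68; AND[min(a, b)] → w = 0.19
R5 (z=25.5): ¬adequate=1−0.64=0.36, ¬medium=1−0.16=0.84; AND[min(a, b)] → w = 0.36
Weighted average = (0.17·7.2 + 0.17·-8.0 + 0.64·6.0 + 0.19·-4.9 + 0.36·25.5) / (0.17 + 0.17 + 0.64 + 0.19 + 0.36)
  = 11.9530 / 1.5300 = 7.812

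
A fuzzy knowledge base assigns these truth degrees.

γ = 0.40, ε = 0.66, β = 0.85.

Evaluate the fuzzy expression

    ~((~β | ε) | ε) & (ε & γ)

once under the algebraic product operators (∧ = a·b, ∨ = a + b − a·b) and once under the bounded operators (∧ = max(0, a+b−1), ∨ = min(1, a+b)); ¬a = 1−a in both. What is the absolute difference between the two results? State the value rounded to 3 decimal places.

Under algebraic product:
  ~β = 1 − 0.8500 = 0.1500
  ~β | ε = a + b − a·b on (0.1500, 0.6600) = 0.7110
  (~β | ε) | ε = a + b − a·b on (0.7110, 0.6600) = 0.9017
  ~((~β | ε) | ε) = 1 − 0.9017 = 0.0983
  ε & γ = a·b on (0.6600, 0.4000) = 0.2640
  ~((~β | ε) | ε) & (ε & γ) = a·b on (0.0983, 0.2640) = 0.0259
  → value = 0.0259
Under bounded:
  ~β = 1 − 0.85 = 0.15
  ~β | ε = min(1, a+b) on (0.15, 0.66) = 0.81
  (~β | ε) | ε = min(1, a+b) on (0.81, 0.66) = 1.00
  ~((~β | ε) | ε) = 1 − 1.00 = 0.00
  ε & γ = max(0, a+b−1) on (0.66, 0.40) = 0.06
  ~((~β | ε) | ε) & (ε & γ) = max(0, a+b−1) on (0.00, 0.06) = 0.00
  → value = 0.0000
|0.0259 − 0.0000| = 0.026

0.026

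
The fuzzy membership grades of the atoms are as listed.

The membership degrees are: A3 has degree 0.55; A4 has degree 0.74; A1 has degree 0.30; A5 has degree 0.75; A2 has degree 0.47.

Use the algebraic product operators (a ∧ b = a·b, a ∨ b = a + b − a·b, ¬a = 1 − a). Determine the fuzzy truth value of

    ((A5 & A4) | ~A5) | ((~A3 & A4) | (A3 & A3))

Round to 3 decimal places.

A5 & A4 = a·b on (0.7500, 0.7400) = 0.5550
~A5 = 1 − 0.7500 = 0.2500
(A5 & A4) | ~A5 = a + b − a·b on (0.5550, 0.2500) = 0.6663
~A3 = 1 − 0.5500 = 0.4500
~A3 & A4 = a·b on (0.4500, 0.7400) = 0.3330
A3 & A3 = a·b on (0.5500, 0.5500) = 0.3025
(~A3 & A4) | (A3 & A3) = a + b − a·b on (0.3330, 0.3025) = 0.5348
((A5 & A4) | ~A5) | ((~A3 & A4) | (A3 & A3)) = a + b − a·b on (0.6663, 0.5348) = 0.8447

0.845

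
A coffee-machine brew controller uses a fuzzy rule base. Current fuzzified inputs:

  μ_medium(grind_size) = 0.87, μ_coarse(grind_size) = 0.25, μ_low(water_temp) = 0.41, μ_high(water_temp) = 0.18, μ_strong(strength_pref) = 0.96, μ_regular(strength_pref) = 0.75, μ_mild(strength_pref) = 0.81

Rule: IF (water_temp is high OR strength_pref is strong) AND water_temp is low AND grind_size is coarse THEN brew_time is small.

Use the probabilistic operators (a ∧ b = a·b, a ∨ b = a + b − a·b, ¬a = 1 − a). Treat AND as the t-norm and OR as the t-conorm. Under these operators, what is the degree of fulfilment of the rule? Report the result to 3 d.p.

firing strength: (high=0.18 OR strong=0.96) = 0.9672; AND[a·b] with low=0.41, coarse=0.25 → w = 0.0991

0.099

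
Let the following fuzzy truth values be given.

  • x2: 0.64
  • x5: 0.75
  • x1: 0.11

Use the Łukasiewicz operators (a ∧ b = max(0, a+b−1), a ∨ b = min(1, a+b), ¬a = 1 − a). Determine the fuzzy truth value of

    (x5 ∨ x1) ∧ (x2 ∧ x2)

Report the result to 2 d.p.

x5 ∨ x1 = min(1, a+b) on (0.75, 0.11) = 0.86
x2 ∧ x2 = max(0, a+b−1) on (0.64, 0.64) = 0.28
(x5 ∨ x1) ∧ (x2 ∧ x2) = max(0, a+b−1) on (0.86, 0.28) = 0.14

0.14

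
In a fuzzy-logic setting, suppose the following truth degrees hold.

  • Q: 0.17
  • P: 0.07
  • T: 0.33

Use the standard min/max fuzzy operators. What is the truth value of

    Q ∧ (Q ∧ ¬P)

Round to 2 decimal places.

0.17

¬P = 1 − 0.07 = 0.93
Q ∧ ¬P = min(a, b) on (0.17, 0.93) = 0.17
Q ∧ (Q ∧ ¬P) = min(a, b) on (0.17, 0.17) = 0.17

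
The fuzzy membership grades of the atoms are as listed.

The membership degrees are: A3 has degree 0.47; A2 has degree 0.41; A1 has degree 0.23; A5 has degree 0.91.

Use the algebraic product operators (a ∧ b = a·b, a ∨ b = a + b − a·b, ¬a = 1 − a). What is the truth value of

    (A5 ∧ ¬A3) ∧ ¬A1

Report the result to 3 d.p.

¬A3 = 1 − 0.4700 = 0.5300
A5 ∧ ¬A3 = a·b on (0.9100, 0.5300) = 0.4823
¬A1 = 1 − 0.2300 = 0.7700
(A5 ∧ ¬A3) ∧ ¬A1 = a·b on (0.4823, 0.7700) = 0.3714

0.371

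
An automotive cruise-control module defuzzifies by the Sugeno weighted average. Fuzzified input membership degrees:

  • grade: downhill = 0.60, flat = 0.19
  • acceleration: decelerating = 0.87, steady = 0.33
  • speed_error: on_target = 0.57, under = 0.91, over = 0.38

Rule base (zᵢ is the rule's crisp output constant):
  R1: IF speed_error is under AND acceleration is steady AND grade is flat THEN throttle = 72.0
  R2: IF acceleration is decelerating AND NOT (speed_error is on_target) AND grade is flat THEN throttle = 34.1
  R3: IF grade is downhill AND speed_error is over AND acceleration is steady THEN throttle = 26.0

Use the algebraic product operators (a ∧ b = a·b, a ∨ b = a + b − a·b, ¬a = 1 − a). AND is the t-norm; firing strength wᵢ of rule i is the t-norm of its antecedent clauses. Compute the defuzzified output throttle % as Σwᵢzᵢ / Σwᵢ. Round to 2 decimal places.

R1 (z=72.0): under=0.91, steady=0.33, flat=0.19; AND[a·b] → w = 0.0571
R2 (z=34.1): decelerating=0.87, ¬on_target=1−0.57=0.43, flat=0.19; AND[a·b] → w = 0.0711
R3 (z=26.0): downhill=0.60, over=0.38, steady=0.33; AND[a·b] → w = 0.0752
Weighted average = (0.0571·72.0 + 0.0711·34.1 + 0.0752·26.0) / (0.0571 + 0.0711 + 0.0752)
  = 8.4881 / 0.2034 = 41.74

41.74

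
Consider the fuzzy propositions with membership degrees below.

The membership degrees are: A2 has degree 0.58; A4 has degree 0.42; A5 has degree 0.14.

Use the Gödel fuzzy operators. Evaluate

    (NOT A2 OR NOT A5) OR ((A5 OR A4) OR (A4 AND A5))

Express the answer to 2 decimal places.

NOT A2 = 1 − 0.58 = 0.42
NOT A5 = 1 − 0.14 = 0.86
NOT A2 OR NOT A5 = max(a, b) on (0.42, 0.86) = 0.86
A5 OR A4 = max(a, b) on (0.14, 0.42) = 0.42
A4 AND A5 = min(a, b) on (0.42, 0.14) = 0.14
(A5 OR A4) OR (A4 AND A5) = max(a, b) on (0.42, 0.14) = 0.42
(NOT A2 OR NOT A5) OR ((A5 OR A4) OR (A4 AND A5)) = max(a, b) on (0.86, 0.42) = 0.86

0.86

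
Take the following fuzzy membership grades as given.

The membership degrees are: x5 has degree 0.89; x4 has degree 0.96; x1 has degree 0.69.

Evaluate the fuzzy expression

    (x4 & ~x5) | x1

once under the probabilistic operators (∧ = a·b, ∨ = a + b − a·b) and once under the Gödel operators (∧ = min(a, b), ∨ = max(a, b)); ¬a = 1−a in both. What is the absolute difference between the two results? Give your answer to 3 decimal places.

Under probabilistic:
  ~x5 = 1 − 0.8900 = 0.1100
  x4 & ~x5 = a·b on (0.9600, 0.1100) = 0.1056
  (x4 & ~x5) | x1 = a + b − a·b on (0.1056, 0.6900) = 0.7227
  → value = 0.7227
Under Gödel:
  ~x5 = 1 − 0.89 = 0.11
  x4 & ~x5 = min(a, b) on (0.96, 0.11) = 0.11
  (x4 & ~x5) | x1 = max(a, b) on (0.11, 0.69) = 0.69
  → value = 0.6900
|0.7227 − 0.6900| = 0.033

0.033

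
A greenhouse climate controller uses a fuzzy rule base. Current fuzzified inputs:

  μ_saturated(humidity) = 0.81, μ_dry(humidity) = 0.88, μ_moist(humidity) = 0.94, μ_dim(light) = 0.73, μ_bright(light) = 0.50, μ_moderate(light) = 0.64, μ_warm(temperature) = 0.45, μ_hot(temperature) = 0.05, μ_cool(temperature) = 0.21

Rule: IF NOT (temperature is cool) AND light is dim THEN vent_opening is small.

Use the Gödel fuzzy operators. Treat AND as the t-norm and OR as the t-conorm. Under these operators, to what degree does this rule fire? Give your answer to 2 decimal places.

firing strength: ¬cool=1−0.21=0.79, dim=0.73; AND[min(a, b)] → w = 0.73

0.73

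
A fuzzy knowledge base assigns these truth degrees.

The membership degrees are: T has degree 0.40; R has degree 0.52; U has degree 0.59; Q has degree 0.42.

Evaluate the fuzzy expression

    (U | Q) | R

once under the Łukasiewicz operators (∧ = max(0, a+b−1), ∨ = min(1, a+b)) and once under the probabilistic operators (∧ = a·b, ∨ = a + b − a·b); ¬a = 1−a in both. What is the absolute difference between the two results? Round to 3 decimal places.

Under Łukasiewicz:
  U | Q = min(1, a+b) on (0.59, 0.42) = 1.00
  (U | Q) | R = min(1, a+b) on (1.00, 0.52) = 1.00
  → value = 1.0000
Under probabilistic:
  U | Q = a + b − a·b on (0.5900, 0.4200) = 0.7622
  (U | Q) | R = a + b − a·b on (0.7622, 0.5200) = 0.8859
  → value = 0.8859
|1.0000 − 0.8859| = 0.114

0.114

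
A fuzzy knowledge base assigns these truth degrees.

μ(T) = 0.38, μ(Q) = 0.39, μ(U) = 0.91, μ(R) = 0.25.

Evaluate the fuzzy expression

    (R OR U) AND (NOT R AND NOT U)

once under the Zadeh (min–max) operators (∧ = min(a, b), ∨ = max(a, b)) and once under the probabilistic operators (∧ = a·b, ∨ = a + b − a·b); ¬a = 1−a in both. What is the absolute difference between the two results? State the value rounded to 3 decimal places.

Under Zadeh (min–max):
  R OR U = max(a, b) on (0.25, 0.91) = 0.91
  NOT R = 1 − 0.25 = 0.75
  NOT U = 1 − 0.91 = 0.09
  NOT R AND NOT U = min(a, b) on (0.75, 0.09) = 0.09
  (R OR U) AND (NOT R AND NOT U) = min(a, b) on (0.91, 0.09) = 0.09
  → value = 0.0900
Under probabilistic:
  R OR U = a + b − a·b on (0.2500, 0.9100) = 0.9325
  NOT R = 1 − 0.2500 = 0.7500
  NOT U = 1 − 0.9100 = 0.0900
  NOT R AND NOT U = a·b on (0.7500, 0.0900) = 0.0675
  (R OR U) AND (NOT R AND NOT U) = a·b on (0.9325, 0.0675) = 0.0629
  → value = 0.0629
|0.0900 − 0.0629| = 0.027

0.027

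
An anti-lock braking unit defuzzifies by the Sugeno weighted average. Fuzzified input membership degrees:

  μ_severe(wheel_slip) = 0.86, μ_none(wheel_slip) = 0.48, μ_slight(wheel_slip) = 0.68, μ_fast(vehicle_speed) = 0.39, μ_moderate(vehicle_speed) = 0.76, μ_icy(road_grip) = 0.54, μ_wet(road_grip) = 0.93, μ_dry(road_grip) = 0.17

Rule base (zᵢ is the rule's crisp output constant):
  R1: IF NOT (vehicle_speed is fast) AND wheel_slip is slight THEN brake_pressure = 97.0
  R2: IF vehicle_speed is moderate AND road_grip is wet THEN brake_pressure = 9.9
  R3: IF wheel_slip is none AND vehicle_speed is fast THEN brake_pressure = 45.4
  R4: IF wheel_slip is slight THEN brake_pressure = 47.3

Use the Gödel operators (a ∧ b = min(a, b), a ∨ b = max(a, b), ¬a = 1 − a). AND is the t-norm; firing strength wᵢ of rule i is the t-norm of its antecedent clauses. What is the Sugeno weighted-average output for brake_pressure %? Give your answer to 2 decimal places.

R1 (z=97.0): ¬fast=1−0.39=0.61, slight=0.68; AND[min(a, b)] → w = 0.61
R2 (z=9.9): moderate=0.76, wet=0.93; AND[min(a, b)] → w = 0.76
R3 (z=45.4): none=0.48, fast=0.39; AND[min(a, b)] → w = 0.39
R4 (z=47.3): slight=0.68 → w = 0.68
Weighted average = (0.61·97.0 + 0.76·9.9 + 0.39·45.4 + 0.68·47.3) / (0.61 + 0.76 + 0.39 + 0.68)
  = 116.5640 / 2.4400 = 47.77

47.77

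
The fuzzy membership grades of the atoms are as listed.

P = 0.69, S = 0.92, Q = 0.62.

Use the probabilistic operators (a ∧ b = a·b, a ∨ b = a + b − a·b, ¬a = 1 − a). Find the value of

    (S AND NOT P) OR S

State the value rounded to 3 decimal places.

0.943

NOT P = 1 − 0.6900 = 0.3100
S AND NOT P = a·b on (0.9200, 0.3100) = 0.2852
(S AND NOT P) OR S = a + b − a·b on (0.2852, 0.9200) = 0.9428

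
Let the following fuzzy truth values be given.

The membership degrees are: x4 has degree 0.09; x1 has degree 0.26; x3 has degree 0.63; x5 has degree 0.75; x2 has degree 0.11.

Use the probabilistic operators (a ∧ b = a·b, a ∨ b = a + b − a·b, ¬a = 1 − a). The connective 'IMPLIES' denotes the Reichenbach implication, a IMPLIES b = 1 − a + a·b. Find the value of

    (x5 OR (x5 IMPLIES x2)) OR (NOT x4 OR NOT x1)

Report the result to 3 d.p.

0.996

x5 IMPLIES x2  [Reichenbach: 1 − a + a·b] with a=0.7500, b=0.1100 → 0.3325
x5 OR (x5 IMPLIES x2) = a + b − a·b on (0.7500, 0.3325) = 0.8331
NOT x4 = 1 − 0.0900 = 0.9100
NOT x1 = 1 − 0.2600 = 0.7400
NOT x4 OR NOT x1 = a + b − a·b on (0.9100, 0.7400) = 0.9766
(x5 OR (x5 IMPLIES x2)) OR (NOT x4 OR NOT x1) = a + b − a·b on (0.8331, 0.9766) = 0.9961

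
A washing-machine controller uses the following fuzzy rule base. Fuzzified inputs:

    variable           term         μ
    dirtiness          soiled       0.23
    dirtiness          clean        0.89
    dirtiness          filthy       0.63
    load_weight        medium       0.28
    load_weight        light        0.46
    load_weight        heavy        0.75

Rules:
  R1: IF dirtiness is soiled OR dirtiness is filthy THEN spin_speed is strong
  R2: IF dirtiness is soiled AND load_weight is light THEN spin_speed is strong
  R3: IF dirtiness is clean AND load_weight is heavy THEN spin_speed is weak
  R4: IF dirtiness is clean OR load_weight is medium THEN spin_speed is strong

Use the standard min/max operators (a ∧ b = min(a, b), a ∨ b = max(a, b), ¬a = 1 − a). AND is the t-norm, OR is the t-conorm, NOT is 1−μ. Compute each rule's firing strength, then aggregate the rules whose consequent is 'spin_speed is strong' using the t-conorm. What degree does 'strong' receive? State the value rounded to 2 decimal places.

0.89

R1: soiled=0.23, filthy=0.63; OR[max(a, b)] → w = 0.63
R2: soiled=0.23, light=0.46; AND[min(a, b)] → w = 0.23
R3: clean=0.89, heavy=0.75; AND[min(a, b)] → w = 0.75
R4: clean=0.89, medium=0.28; OR[max(a, b)] → w = 0.89
Rules with consequent 'strong': {R1, R2, R4} → strengths 0.63, 0.23, 0.89
Aggregate via t-conorm [max(a, b)]: 0.89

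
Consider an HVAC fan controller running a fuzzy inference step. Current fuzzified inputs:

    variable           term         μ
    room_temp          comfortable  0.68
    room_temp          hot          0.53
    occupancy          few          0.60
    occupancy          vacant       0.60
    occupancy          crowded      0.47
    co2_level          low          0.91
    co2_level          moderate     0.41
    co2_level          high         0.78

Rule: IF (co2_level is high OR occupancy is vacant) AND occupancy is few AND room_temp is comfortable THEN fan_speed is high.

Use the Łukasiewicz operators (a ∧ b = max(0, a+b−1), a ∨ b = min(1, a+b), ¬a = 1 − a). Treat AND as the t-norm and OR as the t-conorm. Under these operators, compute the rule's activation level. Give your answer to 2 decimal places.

firing strength: (high=0.78 OR vacant=0.60) = 1.00; AND[max(0, a+b−1)] with few=0.60, comfortable=0.68 → w = 0.28

0.28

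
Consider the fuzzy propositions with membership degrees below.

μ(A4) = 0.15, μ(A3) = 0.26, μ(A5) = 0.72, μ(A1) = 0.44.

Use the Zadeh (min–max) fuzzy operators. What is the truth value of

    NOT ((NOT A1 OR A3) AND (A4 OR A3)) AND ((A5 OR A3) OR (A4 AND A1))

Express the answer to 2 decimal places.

NOT A1 = 1 − 0.44 = 0.56
NOT A1 OR A3 = max(a, b) on (0.56, 0.26) = 0.56
A4 OR A3 = max(a, b) on (0.15, 0.26) = 0.26
(NOT A1 OR A3) AND (A4 OR A3) = min(a, b) on (0.56, 0.26) = 0.26
NOT ((NOT A1 OR A3) AND (A4 OR A3)) = 1 − 0.26 = 0.74
A5 OR A3 = max(a, b) on (0.72, 0.26) = 0.72
A4 AND A1 = min(a, b) on (0.15, 0.44) = 0.15
(A5 OR A3) OR (A4 AND A1) = max(a, b) on (0.72, 0.15) = 0.72
NOT ((NOT A1 OR A3) AND (A4 OR A3)) AND ((A5 OR A3) OR (A4 AND A1)) = min(a, b) on (0.74, 0.72) = 0.72

0.72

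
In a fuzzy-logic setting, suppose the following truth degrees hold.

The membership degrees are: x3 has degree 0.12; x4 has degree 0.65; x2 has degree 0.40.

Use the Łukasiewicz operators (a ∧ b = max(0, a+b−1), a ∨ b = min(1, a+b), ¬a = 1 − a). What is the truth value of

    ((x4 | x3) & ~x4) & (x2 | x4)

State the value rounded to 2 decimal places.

0.12

x4 | x3 = min(1, a+b) on (0.65, 0.12) = 0.77
~x4 = 1 − 0.65 = 0.35
(x4 | x3) & ~x4 = max(0, a+b−1) on (0.77, 0.35) = 0.12
x2 | x4 = min(1, a+b) on (0.40, 0.65) = 1.00
((x4 | x3) & ~x4) & (x2 | x4) = max(0, a+b−1) on (0.12, 1.00) = 0.12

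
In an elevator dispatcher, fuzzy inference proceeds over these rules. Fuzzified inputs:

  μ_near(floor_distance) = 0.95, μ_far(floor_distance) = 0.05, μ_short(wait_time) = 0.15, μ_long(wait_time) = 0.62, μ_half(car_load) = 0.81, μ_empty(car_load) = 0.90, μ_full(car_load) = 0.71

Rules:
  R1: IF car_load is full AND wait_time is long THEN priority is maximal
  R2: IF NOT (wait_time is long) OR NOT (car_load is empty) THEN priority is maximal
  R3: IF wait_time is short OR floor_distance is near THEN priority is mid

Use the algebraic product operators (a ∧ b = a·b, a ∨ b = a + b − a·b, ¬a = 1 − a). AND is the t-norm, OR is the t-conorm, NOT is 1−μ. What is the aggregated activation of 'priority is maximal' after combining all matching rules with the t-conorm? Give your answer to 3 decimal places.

R1: full=0.71, long=0.62; AND[a·b] → w = 0.4402
R2: ¬long=1−0.62=0.38, ¬empty=1−0.90=0.10; OR[a + b − a·b] → w = 0.4420
R3: short=0.15, near=0.95; OR[a + b − a·b] → w = 0.9575
Rules with consequent 'maximal': {R1, R2} → strengths 0.4402, 0.4420
Aggregate via t-conorm [a + b − a·b]: 0.6876

0.688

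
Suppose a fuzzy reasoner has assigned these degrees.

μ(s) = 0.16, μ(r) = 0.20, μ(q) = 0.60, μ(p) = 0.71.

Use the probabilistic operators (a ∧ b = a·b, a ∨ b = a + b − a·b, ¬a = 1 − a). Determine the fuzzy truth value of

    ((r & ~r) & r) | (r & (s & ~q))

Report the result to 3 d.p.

~r = 1 − 0.2000 = 0.8000
r & ~r = a·b on (0.2000, 0.8000) = 0.1600
(r & ~r) & r = a·b on (0.1600, 0.2000) = 0.0320
~q = 1 − 0.6000 = 0.4000
s & ~q = a·b on (0.1600, 0.4000) = 0.0640
r & (s & ~q) = a·b on (0.2000, 0.0640) = 0.0128
((r & ~r) & r) | (r & (s & ~q)) = a + b − a·b on (0.0320, 0.0128) = 0.0444

0.044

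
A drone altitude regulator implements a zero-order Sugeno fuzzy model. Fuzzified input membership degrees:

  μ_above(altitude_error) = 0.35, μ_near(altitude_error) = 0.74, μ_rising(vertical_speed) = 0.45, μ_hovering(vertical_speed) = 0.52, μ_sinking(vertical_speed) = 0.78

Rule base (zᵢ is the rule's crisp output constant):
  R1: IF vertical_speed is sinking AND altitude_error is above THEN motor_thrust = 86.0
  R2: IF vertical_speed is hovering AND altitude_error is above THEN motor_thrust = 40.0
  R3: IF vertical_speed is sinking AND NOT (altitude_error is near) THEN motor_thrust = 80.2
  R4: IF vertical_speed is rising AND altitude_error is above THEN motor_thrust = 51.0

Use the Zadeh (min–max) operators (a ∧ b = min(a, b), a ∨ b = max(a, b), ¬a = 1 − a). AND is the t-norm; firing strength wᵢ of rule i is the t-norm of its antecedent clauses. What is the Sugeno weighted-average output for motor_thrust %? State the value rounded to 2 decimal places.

63.21

R1 (z=86.0): sinking=0.78, above=0.35; AND[min(a, b)] → w = 0.35
R2 (z=40.0): hovering=0.52, above=0.35; AND[min(a, b)] → w = 0.35
R3 (z=80.2): sinking=0.78, ¬near=1−0.74=0.26; AND[min(a, b)] → w = 0.26
R4 (z=51.0): rising=0.45, above=0.35; AND[min(a, b)] → w = 0.35
Weighted average = (0.35·86.0 + 0.35·40.0 + 0.26·80.2 + 0.35·51.0) / (0.35 + 0.35 + 0.26 + 0.35)
  = 82.8020 / 1.3100 = 63.21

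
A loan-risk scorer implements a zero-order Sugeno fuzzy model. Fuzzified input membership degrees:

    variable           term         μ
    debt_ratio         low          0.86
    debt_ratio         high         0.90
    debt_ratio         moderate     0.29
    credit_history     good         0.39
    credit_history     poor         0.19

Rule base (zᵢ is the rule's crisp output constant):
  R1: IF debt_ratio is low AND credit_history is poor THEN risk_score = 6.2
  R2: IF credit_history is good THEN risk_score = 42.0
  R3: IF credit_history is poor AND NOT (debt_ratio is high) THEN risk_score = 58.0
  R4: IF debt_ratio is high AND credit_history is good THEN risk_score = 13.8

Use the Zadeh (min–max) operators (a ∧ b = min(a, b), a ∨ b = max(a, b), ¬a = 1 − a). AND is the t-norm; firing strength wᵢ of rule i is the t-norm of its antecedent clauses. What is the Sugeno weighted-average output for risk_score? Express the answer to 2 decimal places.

26.86

R1 (z=6.2): low=0.86, poor=0.19; AND[min(a, b)] → w = 0.19
R2 (z=42.0): good=0.39 → w = 0.39
R3 (z=58.0): poor=0.19, ¬high=1−0.90=0.10; AND[min(a, b)] → w = 0.10
R4 (z=13.8): high=0.90, good=0.39; AND[min(a, b)] → w = 0.39
Weighted average = (0.19·6.2 + 0.39·42.0 + 0.10·58.0 + 0.39·13.8) / (0.19 + 0.39 + 0.10 + 0.39)
  = 28.7400 / 1.0700 = 26.86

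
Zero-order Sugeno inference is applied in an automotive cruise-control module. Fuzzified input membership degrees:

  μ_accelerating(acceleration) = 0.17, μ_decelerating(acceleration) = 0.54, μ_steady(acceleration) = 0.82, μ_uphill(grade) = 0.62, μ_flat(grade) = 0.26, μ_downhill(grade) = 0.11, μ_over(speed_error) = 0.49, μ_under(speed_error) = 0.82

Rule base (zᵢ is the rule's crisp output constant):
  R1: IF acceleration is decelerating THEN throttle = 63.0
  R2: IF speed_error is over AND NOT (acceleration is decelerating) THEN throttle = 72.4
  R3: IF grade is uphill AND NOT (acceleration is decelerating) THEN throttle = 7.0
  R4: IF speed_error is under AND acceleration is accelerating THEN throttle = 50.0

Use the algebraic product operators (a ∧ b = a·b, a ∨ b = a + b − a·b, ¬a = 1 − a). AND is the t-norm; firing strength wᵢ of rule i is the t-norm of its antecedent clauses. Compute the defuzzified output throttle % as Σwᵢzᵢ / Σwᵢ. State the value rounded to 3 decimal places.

R1 (z=63.0): decelerating=0.54 → w = 0.5400
R2 (z=72.4): over=0.49, ¬decelerating=1−0.54=0.46; AND[a·b] → w = 0.2254
R3 (z=7.0): uphill=0.62, ¬decelerating=1−0.54=0.46; AND[a·b] → w = 0.2852
R4 (z=50.0): under=0.82, accelerating=0.17; AND[a·b] → w = 0.1394
Weighted average = (0.5400·63.0 + 0.2254·72.4 + 0.2852·7.0 + 0.1394·50.0) / (0.5400 + 0.2254 + 0.2852 + 0.1394)
  = 59.3054 / 1.1900 = 49.836

49.836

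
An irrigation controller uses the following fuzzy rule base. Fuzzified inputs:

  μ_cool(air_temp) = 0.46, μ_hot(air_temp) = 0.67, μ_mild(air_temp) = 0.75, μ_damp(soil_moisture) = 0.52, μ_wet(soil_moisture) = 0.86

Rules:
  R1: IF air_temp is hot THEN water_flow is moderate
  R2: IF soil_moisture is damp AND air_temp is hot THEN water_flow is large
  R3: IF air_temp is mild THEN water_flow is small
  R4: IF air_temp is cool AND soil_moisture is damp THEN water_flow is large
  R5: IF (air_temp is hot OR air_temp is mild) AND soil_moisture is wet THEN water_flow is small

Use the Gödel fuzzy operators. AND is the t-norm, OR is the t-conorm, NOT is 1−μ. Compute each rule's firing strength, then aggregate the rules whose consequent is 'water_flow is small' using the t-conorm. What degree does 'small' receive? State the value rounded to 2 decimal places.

R1: hot=0.67 → w = 0.67
R2: damp=0.52, hot=0.67; AND[min(a, b)] → w = 0.52
R3: mild=0.75 → w = 0.75
R4: cool=0.46, damp=0.52; AND[min(a, b)] → w = 0.46
R5: (hot=0.67 OR mild=0.75) = 0.75; AND[min(a, b)] with wet=0.86 → w = 0.75
Rules with consequent 'small': {R3, R5} → strengths 0.75, 0.75
Aggregate via t-conorm [max(a, b)]: 0.75

0.75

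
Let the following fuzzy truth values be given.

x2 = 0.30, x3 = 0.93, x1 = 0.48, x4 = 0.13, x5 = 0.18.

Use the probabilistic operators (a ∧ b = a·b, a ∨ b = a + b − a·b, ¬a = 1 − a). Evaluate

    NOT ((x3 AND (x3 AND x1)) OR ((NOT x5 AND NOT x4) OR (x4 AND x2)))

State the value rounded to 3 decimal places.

x3 AND x1 = a·b on (0.9300, 0.4800) = 0.4464
x3 AND (x3 AND x1) = a·b on (0.9300, 0.4464) = 0.4152
NOT x5 = 1 − 0.1800 = 0.8200
NOT x4 = 1 − 0.1300 = 0.8700
NOT x5 AND NOT x4 = a·b on (0.8200, 0.8700) = 0.7134
x4 AND x2 = a·b on (0.1300, 0.3000) = 0.0390
(NOT x5 AND NOT x4) OR (x4 AND x2) = a + b − a·b on (0.7134, 0.0390) = 0.7246
(x3 AND (x3 AND x1)) OR ((NOT x5 AND NOT x4) OR (x4 AND x2)) = a + b − a·b on (0.4152, 0.7246) = 0.8389
NOT ((x3 AND (x3 AND x1)) OR ((NOT x5 AND NOT x4) OR (x4 AND x2))) = 1 − 0.8389 = 0.1611

0.161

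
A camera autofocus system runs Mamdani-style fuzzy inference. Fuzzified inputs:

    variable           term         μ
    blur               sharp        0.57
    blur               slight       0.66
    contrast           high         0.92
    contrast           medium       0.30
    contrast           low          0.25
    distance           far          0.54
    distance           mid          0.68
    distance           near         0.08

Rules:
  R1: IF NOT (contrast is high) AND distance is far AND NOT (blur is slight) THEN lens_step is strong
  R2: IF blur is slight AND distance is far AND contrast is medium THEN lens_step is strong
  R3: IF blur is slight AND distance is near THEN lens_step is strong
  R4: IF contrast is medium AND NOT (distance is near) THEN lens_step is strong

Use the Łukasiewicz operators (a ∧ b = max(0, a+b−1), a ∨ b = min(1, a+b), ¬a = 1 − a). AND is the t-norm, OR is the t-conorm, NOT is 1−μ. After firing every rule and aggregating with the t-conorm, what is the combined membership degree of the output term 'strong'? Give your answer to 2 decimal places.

R1: ¬high=1−0.92=0.08, far=0.54, ¬slight=1−0.66=0.34; AND[max(0, a+b−1)] → w = 0.00
R2: slight=0.66, far=0.54, medium=0.30; AND[max(0, a+b−1)] → w = 0.00
R3: slight=0.66, near=0.08; AND[max(0, a+b−1)] → w = 0.00
R4: medium=0.30, ¬near=1−0.08=0.92; AND[max(0, a+b−1)] → w = 0.22
Rules with consequent 'strong': {R1, R2, R3, R4} → strengths 0.00, 0.00, 0.00, 0.22
Aggregate via t-conorm [min(1, a+b)]: 0.22

0.22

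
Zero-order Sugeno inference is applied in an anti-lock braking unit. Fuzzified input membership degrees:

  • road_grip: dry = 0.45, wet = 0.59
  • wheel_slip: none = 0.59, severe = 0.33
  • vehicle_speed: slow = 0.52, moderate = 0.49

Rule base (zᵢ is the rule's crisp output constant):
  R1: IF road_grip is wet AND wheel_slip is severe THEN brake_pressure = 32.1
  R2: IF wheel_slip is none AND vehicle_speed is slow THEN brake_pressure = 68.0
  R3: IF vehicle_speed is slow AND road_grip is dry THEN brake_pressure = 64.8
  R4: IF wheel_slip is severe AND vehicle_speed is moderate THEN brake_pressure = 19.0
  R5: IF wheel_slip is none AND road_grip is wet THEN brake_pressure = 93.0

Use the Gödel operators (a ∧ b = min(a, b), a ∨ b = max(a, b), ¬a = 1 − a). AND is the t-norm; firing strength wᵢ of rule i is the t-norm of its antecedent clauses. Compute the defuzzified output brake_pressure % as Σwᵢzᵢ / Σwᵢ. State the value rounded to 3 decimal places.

61.375

R1 (z=32.1): wet=0.59, severe=0.33; AND[min(a, b)] → w = 0.33
R2 (z=68.0): none=0.59, slow=0.52; AND[min(a, b)] → w = 0.52
R3 (z=64.8): slow=0.52, dry=0.45; AND[min(a, b)] → w = 0.45
R4 (z=19.0): severe=0.33, moderate=0.49; AND[min(a, b)] → w = 0.33
R5 (z=93.0): none=0.59, wet=0.59; AND[min(a, b)] → w = 0.59
Weighted average = (0.33·32.1 + 0.52·68.0 + 0.45·64.8 + 0.33·19.0 + 0.59·93.0) / (0.33 + 0.52 + 0.45 + 0.33 + 0.59)
  = 136.2530 / 2.2200 = 61.375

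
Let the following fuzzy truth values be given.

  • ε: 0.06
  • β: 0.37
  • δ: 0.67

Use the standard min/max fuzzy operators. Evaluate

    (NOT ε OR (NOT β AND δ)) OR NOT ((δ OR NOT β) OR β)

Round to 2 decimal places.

NOT ε = 1 − 0.06 = 0.94
NOT β = 1 − 0.37 = 0.63
NOT β AND δ = min(a, b) on (0.63, 0.67) = 0.63
NOT ε OR (NOT β AND δ) = max(a, b) on (0.94, 0.63) = 0.94
NOT β = 1 − 0.37 = 0.63
δ OR NOT β = max(a, b) on (0.67, 0.63) = 0.67
(δ OR NOT β) OR β = max(a, b) on (0.67, 0.37) = 0.67
NOT ((δ OR NOT β) OR β) = 1 − 0.67 = 0.33
(NOT ε OR (NOT β AND δ)) OR NOT ((δ OR NOT β) OR β) = max(a, b) on (0.94, 0.33) = 0.94

0.94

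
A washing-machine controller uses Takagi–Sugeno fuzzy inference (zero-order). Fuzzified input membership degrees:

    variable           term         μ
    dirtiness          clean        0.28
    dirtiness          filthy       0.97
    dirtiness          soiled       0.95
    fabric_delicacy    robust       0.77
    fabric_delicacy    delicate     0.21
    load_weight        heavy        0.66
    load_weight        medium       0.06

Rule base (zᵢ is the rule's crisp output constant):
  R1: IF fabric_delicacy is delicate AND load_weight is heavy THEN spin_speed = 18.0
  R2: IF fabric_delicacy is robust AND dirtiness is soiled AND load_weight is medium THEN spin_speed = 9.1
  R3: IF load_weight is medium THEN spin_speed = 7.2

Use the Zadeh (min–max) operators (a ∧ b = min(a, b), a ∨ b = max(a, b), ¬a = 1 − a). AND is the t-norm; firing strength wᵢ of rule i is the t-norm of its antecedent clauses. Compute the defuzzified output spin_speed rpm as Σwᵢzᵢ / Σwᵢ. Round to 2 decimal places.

R1 (z=18.0): delicate=0.21, heavy=0.66; AND[min(a, b)] → w = 0.21
R2 (z=9.1): robust=0.77, soiled=0.95, medium=0.06; AND[min(a, b)] → w = 0.06
R3 (z=7.2): medium=0.06 → w = 0.06
Weighted average = (0.21·18.0 + 0.06·9.1 + 0.06·7.2) / (0.21 + 0.06 + 0.06)
  = 4.7580 / 0.3300 = 14.42

14.42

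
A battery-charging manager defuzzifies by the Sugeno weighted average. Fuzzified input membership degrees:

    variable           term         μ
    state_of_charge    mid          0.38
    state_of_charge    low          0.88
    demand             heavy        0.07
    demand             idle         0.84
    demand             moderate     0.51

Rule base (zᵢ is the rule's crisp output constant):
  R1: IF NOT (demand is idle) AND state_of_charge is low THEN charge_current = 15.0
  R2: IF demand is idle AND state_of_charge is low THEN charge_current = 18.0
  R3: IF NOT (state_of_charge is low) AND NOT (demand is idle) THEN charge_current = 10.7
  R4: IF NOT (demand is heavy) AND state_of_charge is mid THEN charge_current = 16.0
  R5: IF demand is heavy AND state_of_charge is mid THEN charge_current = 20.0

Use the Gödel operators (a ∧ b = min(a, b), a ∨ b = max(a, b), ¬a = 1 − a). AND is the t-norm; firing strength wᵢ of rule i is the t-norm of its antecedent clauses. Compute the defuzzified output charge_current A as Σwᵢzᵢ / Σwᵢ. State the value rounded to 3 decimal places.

16.741

R1 (z=15.0): ¬idle=1−0.84=0.16, low=0.88; AND[min(a, b)] → w = 0.16
R2 (z=18.0): idle=0.84, low=0.88; AND[min(a, b)] → w = 0.84
R3 (z=10.7): ¬low=1−0.88=0.12, ¬idle=1−0.84=0.16; AND[min(a, b)] → w = 0.12
R4 (z=16.0): ¬heavy=1−0.07=0.93, mid=0.38; AND[min(a, b)] → w = 0.38
R5 (z=20.0): heavy=0.07, mid=0.38; AND[min(a, b)] → w = 0.07
Weighted average = (0.16·15.0 + 0.84·18.0 + 0.12·10.7 + 0.38·16.0 + 0.07·20.0) / (0.16 + 0.84 + 0.12 + 0.38 + 0.07)
  = 26.2840 / 1.5700 = 16.741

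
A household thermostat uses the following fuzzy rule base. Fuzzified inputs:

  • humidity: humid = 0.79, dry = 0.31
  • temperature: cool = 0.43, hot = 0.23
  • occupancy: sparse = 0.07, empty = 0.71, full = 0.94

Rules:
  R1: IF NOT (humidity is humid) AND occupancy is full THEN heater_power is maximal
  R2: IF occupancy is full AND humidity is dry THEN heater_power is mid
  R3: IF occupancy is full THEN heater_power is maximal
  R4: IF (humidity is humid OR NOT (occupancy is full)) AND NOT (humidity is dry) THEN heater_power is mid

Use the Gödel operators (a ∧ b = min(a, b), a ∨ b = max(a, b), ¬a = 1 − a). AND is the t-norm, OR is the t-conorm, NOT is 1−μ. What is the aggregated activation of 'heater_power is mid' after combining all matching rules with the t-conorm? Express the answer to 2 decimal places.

0.69

R1: ¬humid=1−0.79=0.21, full=0.94; AND[min(a, b)] → w = 0.21
R2: full=0.94, dry=0.31; AND[min(a, b)] → w = 0.31
R3: full=0.94 → w = 0.94
R4: (humid=0.79 OR ¬full=1−0.94=0.06) = 0.79; AND[min(a, b)] with ¬dry=1−0.31=0.69 → w = 0.69
Rules with consequent 'mid': {R2, R4} → strengths 0.31, 0.69
Aggregate via t-conorm [max(a, b)]: 0.69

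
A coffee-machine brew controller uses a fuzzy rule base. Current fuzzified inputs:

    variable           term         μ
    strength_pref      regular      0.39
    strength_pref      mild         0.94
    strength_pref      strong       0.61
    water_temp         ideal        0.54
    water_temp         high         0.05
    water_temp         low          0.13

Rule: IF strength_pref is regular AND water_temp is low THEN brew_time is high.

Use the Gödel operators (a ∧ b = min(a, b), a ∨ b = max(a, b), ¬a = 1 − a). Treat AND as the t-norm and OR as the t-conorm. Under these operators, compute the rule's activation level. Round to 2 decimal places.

0.13

firing strength: regular=0.39, low=0.13; AND[min(a, b)] → w = 0.13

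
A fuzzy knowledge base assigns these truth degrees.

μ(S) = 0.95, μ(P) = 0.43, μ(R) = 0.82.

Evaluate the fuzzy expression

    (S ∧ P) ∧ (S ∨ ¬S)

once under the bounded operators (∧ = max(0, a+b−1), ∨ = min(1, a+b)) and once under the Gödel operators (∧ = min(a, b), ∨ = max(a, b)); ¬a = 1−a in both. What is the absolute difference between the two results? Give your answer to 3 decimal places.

0.050

Under bounded:
  S ∧ P = max(0, a+b−1) on (0.95, 0.43) = 0.38
  ¬S = 1 − 0.95 = 0.05
  S ∨ ¬S = min(1, a+b) on (0.95, 0.05) = 1.00
  (S ∧ P) ∧ (S ∨ ¬S) = max(0, a+b−1) on (0.38, 1.00) = 0.38
  → value = 0.3800
Under Gödel:
  S ∧ P = min(a, b) on (0.95, 0.43) = 0.43
  ¬S = 1 − 0.95 = 0.05
  S ∨ ¬S = max(a, b) on (0.95, 0.05) = 0.95
  (S ∧ P) ∧ (S ∨ ¬S) = min(a, b) on (0.43, 0.95) = 0.43
  → value = 0.4300
|0.3800 − 0.4300| = 0.050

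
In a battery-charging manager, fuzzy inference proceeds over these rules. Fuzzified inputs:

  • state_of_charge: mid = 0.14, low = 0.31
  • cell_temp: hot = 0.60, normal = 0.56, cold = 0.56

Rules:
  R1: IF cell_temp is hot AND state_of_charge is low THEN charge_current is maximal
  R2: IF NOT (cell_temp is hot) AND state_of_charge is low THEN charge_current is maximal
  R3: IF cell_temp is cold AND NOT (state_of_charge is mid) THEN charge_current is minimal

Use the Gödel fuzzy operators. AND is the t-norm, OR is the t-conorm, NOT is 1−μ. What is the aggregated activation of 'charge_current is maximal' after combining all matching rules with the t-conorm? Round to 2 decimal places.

R1: hot=0.60, low=0.31; AND[min(a, b)] → w = 0.31
R2: ¬hot=1−0.60=0.40, low=0.31; AND[min(a, b)] → w = 0.31
R3: cold=0.56, ¬mid=1−0.14=0.86; AND[min(a, b)] → w = 0.56
Rules with consequent 'maximal': {R1, R2} → strengths 0.31, 0.31
Aggregate via t-conorm [max(a, b)]: 0.31

0.31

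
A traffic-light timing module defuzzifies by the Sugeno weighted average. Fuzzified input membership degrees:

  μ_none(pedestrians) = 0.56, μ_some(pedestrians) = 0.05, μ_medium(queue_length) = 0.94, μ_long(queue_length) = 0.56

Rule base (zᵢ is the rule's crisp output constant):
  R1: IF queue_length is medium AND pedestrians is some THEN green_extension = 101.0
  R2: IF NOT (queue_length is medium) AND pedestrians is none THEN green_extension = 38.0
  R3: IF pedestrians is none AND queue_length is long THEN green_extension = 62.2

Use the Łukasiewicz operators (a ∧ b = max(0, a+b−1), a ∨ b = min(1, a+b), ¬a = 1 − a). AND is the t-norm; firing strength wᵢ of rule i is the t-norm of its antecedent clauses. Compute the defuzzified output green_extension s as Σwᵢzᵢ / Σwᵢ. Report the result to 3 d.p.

R1 (z=101.0): medium=0.94, some=0.05; AND[max(0, a+b−1)] → w = 0.00
R2 (z=38.0): ¬medium=1−0.94=0.06, none=0.56; AND[max(0, a+b−1)] → w = 0.00
R3 (z=62.2): none=0.56, long=0.56; AND[max(0, a+b−1)] → w = 0.12
Weighted average = (0.00·101.0 + 0.00·38.0 + 0.12·62.2) / (0.00 + 0.00 + 0.12)
  = 7.4640 / 0.1200 = 62.200

62.200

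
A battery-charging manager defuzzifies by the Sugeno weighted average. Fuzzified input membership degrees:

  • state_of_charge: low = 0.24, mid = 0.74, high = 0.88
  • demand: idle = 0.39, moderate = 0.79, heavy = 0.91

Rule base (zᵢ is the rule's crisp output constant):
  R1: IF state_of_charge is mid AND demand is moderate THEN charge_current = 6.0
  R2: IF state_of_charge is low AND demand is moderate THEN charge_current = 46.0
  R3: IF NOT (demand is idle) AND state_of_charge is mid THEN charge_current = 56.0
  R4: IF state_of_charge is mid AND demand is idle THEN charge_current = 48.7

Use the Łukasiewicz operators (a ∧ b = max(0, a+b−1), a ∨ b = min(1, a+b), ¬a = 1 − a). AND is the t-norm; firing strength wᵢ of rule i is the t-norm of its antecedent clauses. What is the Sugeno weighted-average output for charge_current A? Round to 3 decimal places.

R1 (z=6.0): mid=0.74, moderate=0.79; AND[max(0, a+b−1)] → w = 0.53
R2 (z=46.0): low=0.24, moderate=0.79; AND[max(0, a+b−1)] → w = 0.03
R3 (z=56.0): ¬idle=1−0.39=0.61, mid=0.74; AND[max(0, a+b−1)] → w = 0.35
R4 (z=48.7): mid=0.74, idle=0.39; AND[max(0, a+b−1)] → w = 0.13
Weighted average = (0.53·6.0 + 0.03·46.0 + 0.35·56.0 + 0.13·48.7) / (0.53 + 0.03 + 0.35 + 0.13)
  = 30.4910 / 1.0400 = 29.318

29.318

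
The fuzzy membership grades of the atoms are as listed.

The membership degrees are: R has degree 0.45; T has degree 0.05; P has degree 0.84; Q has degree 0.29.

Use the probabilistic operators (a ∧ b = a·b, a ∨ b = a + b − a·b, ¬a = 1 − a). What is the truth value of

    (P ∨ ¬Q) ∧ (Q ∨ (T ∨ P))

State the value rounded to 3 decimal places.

¬Q = 1 − 0.2900 = 0.7100
P ∨ ¬Q = a + b − a·b on (0.8400, 0.7100) = 0.9536
T ∨ P = a + b − a·b on (0.0500, 0.8400) = 0.8480
Q ∨ (T ∨ P) = a + b − a·b on (0.2900, 0.8480) = 0.8921
(P ∨ ¬Q) ∧ (Q ∨ (T ∨ P)) = a·b on (0.9536, 0.8921) = 0.8507

0.851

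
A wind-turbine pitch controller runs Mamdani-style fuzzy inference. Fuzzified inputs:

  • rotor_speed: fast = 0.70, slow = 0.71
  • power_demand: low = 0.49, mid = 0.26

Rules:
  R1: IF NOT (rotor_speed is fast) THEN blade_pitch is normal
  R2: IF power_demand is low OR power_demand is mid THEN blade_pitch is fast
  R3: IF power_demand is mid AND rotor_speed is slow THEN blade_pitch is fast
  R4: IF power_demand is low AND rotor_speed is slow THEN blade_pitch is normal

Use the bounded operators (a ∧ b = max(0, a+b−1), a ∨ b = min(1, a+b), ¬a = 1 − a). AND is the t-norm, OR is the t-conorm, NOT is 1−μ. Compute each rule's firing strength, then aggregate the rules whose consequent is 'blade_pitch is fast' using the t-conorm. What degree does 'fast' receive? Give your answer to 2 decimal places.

R1: ¬fast=1−0.70=0.30 → w = 0.30
R2: low=0.49, mid=0.26; OR[min(1, a+b)] → w = 0.75
R3: mid=0.26, slow=0.71; AND[max(0, a+b−1)] → w = 0.00
R4: low=0.49, slow=0.71; AND[max(0, a+b−1)] → w = 0.20
Rules with consequent 'fast': {R2, R3} → strengths 0.75, 0.00
Aggregate via t-conorm [min(1, a+b)]: 0.75

0.75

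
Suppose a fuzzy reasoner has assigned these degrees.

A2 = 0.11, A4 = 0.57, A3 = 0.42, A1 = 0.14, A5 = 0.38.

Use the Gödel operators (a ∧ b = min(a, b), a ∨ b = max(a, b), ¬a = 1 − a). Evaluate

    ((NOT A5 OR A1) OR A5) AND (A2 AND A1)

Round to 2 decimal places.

NOT A5 = 1 − 0.38 = 0.62
NOT A5 OR A1 = max(a, b) on (0.62, 0.14) = 0.62
(NOT A5 OR A1) OR A5 = max(a, b) on (0.62, 0.38) = 0.62
A2 AND A1 = min(a, b) on (0.11, 0.14) = 0.11
((NOT A5 OR A1) OR A5) AND (A2 AND A1) = min(a, b) on (0.62, 0.11) = 0.11

0.11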